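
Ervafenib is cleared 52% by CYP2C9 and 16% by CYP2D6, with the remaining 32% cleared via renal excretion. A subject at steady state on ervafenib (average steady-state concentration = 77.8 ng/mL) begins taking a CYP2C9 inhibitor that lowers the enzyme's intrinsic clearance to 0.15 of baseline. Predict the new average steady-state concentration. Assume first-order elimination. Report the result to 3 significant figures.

The CYP2C9 pathway (52% of clearance) falls to 0.15× activity: 0.52 × 0.15 = 0.078.
CYP2D6 (16%) and the residual 32% are unaffected.
New clearance relative to baseline: 0.078 + 0.16 + 0.32 = 0.558.
New average steady-state concentration = baseline ÷ relative clearance = 77.8 / 0.558 = 139 ng/mL.

139 ng/mL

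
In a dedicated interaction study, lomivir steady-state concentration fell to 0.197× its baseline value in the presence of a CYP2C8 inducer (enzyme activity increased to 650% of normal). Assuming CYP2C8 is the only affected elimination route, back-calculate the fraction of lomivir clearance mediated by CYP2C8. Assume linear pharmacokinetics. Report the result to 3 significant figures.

0.741

CL'/CL = 1 / 0.197 = 5.076
6.5·fm + (1 − fm) = 5.076
fm = (5.076 − 1) / (6.5 − 1) = 0.741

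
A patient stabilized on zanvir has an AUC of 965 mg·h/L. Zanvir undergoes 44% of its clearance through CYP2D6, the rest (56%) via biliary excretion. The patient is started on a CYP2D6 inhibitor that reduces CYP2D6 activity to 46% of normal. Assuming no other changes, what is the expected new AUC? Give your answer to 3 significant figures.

The CYP2D6 pathway (44% of clearance) drops to 0.46× activity: 0.44 × 0.46 = 0.2024.
The remaining 56% of clearance is unaffected.
Relative clearance = 0.2024 + 0.56 = 0.7624.
With dosing unchanged, AUC scales as 1/CL: 965 / 0.7624 = 1.27 × 10³ mg·h/L.

1.27 × 10³ mg·h/L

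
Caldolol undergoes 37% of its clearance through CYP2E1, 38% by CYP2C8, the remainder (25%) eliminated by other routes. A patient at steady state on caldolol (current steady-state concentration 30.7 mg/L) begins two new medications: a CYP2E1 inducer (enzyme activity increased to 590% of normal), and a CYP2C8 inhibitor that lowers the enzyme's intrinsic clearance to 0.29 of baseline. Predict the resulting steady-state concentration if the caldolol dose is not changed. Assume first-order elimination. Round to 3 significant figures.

12.1 mg/L

CYP2E1: 0.37 × 5.9 = 2.183
CYP2C8: 0.38 × 0.29 = 0.1102
Other: 0.25 (unchanged)
CL_new/CL_old = 2.183 + 0.1102 + 0.25 = 2.5432.
Steady-state concentration ∝ 1/CL: new value = 30.7 / 2.5432 = 12.1 mg/L.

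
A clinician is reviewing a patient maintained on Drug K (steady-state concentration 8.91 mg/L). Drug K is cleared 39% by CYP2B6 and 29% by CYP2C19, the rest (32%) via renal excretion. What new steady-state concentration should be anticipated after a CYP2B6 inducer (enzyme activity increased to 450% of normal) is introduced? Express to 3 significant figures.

CYP2B6: 0.39 × 4.5 = 1.755
CYP2C19: 0.29 (unchanged)
Other: 0.32 (unchanged)
New clearance relative to baseline: 1.755 + 0.29 + 0.32 = 2.365.
New steady-state concentration = baseline ÷ relative clearance = 8.91 / 2.365 = 3.77 mg/L.

3.77 mg/L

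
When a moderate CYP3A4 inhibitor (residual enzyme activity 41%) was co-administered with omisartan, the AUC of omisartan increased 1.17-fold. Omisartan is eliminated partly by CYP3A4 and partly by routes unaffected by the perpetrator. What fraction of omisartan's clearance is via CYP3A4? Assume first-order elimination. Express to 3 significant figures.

0.246

Let fm be the CYP3A4 fraction. New clearance relative to baseline = fm × 0.41 + (1 − fm).
AUC ratio = 1 / (new CL fraction), so new CL fraction = 1 / 1.17 = 0.8547.
fm × 0.41 + 1 − fm = 0.8547  ⇒  fm × (0.41 − 1) = −0.1453  ⇒  fm = 0.246.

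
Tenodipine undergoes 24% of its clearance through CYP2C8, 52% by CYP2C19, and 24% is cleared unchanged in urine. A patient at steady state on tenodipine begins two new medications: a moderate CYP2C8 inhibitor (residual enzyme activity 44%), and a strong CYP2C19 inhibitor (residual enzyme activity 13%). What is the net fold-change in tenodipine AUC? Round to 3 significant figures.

The CYP2C8 pathway (24% of clearance) falls to 0.44× activity: 0.24 × 0.44 = 0.1056.
The CYP2C19 pathway (52% of clearance) drops to 0.13× activity: 0.52 × 0.13 = 0.0676.
Non-CYP routes (24%) are unchanged.
New clearance relative to baseline: 0.1056 + 0.0676 + 0.24 = 0.4132.
Net AUC ratio = 1 / 0.4132 = 2.42.

2.42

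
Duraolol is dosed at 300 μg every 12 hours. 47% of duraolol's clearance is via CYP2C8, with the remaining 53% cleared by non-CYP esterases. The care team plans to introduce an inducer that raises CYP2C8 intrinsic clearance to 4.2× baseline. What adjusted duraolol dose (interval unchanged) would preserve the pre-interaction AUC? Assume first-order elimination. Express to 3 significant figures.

The CYP2C8 pathway (47% of clearance) increases to 4.2× activity: 0.47 × 4.2 = 1.974.
Non-CYP routes (53%) are unchanged.
New clearance relative to baseline: 1.974 + 0.53 = 2.504.
Css,avg = (dose rate)/CL, so holding Css fixed requires dose ∝ CL: 300 × 2.504 = 751 μg.

751 μg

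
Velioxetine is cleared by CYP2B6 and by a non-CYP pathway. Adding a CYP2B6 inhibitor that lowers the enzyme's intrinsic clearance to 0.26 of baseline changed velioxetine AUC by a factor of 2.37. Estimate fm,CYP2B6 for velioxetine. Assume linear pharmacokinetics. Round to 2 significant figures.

0.78

CL'/CL = 1 / 2.37 = 0.4219
0.26·fm + (1 − fm) = 0.4219
fm = (0.4219 − 1) / (0.26 − 1) = 0.78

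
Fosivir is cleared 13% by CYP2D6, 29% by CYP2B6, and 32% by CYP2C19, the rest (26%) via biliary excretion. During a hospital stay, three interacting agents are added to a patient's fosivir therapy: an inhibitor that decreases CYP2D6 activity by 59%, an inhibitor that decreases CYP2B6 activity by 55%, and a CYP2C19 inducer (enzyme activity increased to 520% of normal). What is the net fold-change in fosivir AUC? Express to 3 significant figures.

0.474

The CYP2D6 pathway (13% of clearance) drops to 0.41× activity: 0.13 × 0.41 = 0.0533.
The CYP2B6 pathway (29% of clearance) drops to 0.45× activity: 0.29 × 0.45 = 0.1305.
The CYP2C19 pathway (32% of clearance) increases to 5.2× activity: 0.32 × 5.2 = 1.664.
Non-CYP routes (26%) are unchanged.
CL_new/CL_old = 0.0533 + 0.1305 + 1.664 + 0.26 = 2.1078.
Because AUC varies inversely with clearance, the combined effect is 1 / 2.1078 = 0.474.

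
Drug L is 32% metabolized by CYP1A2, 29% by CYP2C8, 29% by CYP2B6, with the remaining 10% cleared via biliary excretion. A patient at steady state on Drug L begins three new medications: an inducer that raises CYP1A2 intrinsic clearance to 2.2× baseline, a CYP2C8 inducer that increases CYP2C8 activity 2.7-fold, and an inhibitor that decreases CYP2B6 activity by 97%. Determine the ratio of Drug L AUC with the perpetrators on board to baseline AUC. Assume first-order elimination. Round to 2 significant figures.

0.63

CYP1A2: 0.32 × 2.2 = 0.704
CYP2C8: 0.29 × 2.7 = 0.783
CYP2B6: 0.29 × 0.03 = 0.0087
Other: 0.1 (unchanged)
CL_new/CL_old = 0.704 + 0.783 + 0.0087 + 0.1 = 1.5957.
AUC ∝ 1/CL: fold-change = 1 / 1.5957 = 0.63.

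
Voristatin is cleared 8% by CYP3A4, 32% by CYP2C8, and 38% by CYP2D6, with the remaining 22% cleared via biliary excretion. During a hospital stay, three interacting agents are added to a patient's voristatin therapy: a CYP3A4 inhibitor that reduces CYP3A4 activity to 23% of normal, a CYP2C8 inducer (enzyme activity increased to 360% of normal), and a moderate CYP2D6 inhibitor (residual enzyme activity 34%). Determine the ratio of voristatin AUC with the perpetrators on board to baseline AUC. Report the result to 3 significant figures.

0.658

CYP3A4: 0.08 × 0.23 = 0.0184
CYP2C8: 0.32 × 3.6 = 1.152
CYP2D6: 0.38 × 0.34 = 0.1292
Other: 0.22 (unchanged)
CL_new/CL_old = 0.0184 + 1.152 + 0.1292 + 0.22 = 1.5196.
Net AUC ratio = 1 / 1.5196 = 0.658.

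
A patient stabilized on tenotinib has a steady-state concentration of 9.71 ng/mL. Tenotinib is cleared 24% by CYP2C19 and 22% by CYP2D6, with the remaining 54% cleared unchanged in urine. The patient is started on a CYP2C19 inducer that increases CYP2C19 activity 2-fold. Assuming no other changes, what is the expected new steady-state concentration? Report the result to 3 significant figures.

The CYP2C19 pathway (24% of clearance) rises to 2× activity: 0.24 × 2 = 0.48.
CYP2D6 (22%) and the residual 54% are unaffected.
Relative clearance = 0.48 + 0.22 + 0.54 = 1.24.
With dosing unchanged, steady-state concentration scales as 1/CL: 9.71 / 1.24 = 7.83 ng/mL.

7.83 ng/mL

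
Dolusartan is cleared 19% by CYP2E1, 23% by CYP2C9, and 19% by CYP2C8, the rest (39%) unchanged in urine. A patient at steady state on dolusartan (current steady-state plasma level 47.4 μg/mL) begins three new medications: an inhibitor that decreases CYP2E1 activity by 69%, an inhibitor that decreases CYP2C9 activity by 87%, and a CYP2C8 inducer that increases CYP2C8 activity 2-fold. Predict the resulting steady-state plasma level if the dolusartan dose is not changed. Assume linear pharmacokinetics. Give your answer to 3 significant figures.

The CYP2E1 pathway (19% of clearance) falls to 0.31× activity: 0.19 × 0.31 = 0.0589.
The CYP2C9 pathway (23% of clearance) falls to 0.13× activity: 0.23 × 0.13 = 0.0299.
The CYP2C8 pathway (19% of clearance) increases to 2× activity: 0.19 × 2 = 0.38.
Non-CYP routes (39%) are unchanged.
Relative clearance = 0.0589 + 0.0299 + 0.38 + 0.39 = 0.8588.
Steady-state plasma level ∝ 1/CL: new value = 47.4 / 0.8588 = 55.2 μg/mL.

55.2 μg/mL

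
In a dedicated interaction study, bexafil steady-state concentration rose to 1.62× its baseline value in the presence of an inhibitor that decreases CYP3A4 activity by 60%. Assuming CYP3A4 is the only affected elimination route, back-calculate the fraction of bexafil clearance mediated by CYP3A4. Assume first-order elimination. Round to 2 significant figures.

CL'/CL = 1 / 1.62 = 0.6173
0.4·fm + (1 − fm) = 0.6173
fm = (0.6173 − 1) / (0.4 − 1) = 0.64

0.64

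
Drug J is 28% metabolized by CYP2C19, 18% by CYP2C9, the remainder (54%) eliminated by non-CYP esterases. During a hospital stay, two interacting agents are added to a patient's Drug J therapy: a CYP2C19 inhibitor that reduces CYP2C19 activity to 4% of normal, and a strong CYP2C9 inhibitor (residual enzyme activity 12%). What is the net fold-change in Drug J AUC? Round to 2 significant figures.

1.7

CYP2C19: 0.28 × 0.04 = 0.0112
CYP2C9: 0.18 × 0.12 = 0.0216
Other: 0.54 (unchanged)
Relative clearance = 0.0112 + 0.0216 + 0.54 = 0.5728.
Because AUC varies inversely with clearance, the combined effect is 1 / 0.5728 = 1.7.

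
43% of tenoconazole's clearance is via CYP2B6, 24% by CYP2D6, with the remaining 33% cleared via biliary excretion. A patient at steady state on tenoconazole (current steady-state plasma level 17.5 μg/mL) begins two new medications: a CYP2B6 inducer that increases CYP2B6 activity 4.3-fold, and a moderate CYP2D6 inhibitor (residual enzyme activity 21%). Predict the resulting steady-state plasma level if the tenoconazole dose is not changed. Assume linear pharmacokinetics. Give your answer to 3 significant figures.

7.85 μg/mL

The CYP2B6 pathway (43% of clearance) is boosted to 4.3× activity: 0.43 × 4.3 = 1.849.
The CYP2D6 pathway (24% of clearance) is reduced to 0.21× activity: 0.24 × 0.21 = 0.0504.
Non-CYP routes (33%) are unchanged.
New clearance relative to baseline: 1.849 + 0.0504 + 0.33 = 2.2294.
Dividing the baseline by the relative clearance: 17.5 / 2.2294 = 7.85 μg/mL.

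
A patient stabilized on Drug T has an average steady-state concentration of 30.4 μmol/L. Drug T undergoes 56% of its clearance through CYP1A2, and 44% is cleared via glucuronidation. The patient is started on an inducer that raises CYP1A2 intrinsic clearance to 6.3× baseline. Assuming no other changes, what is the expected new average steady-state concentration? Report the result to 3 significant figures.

The CYP1A2 pathway (56% of clearance) rises to 6.3× activity: 0.56 × 6.3 = 3.528.
Non-CYP routes (44%) are unchanged.
CL_new/CL_old = 3.528 + 0.44 = 3.968.
New average steady-state concentration = baseline ÷ relative clearance = 30.4 / 3.968 = 7.66 μmol/L.

7.66 μmol/L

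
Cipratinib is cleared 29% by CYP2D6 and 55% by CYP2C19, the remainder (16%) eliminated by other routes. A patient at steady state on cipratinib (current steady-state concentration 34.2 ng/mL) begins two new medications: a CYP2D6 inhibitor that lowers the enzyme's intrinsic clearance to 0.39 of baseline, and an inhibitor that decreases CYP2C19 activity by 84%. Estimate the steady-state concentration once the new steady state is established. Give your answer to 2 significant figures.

The CYP2D6 pathway (29% of clearance) is reduced to 0.39× activity: 0.29 × 0.39 = 0.1131.
The CYP2C19 pathway (55% of clearance) is reduced to 0.16× activity: 0.55 × 0.16 = 0.088.
The remaining 16% of clearance is unaffected.
Relative clearance = 0.1131 + 0.088 + 0.16 = 0.3611.
Steady-state concentration ∝ 1/CL: new value = 34.2 / 0.3611 = 95 ng/mL.

95 ng/mL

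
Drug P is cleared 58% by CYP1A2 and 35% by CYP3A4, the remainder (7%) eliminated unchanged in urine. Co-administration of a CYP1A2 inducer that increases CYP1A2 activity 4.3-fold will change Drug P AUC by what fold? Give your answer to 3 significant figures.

0.343

CYP1A2: 0.58 × 4.3 = 2.494
CYP3A4: 0.35 (unchanged)
Other: 0.07 (unchanged)
New clearance relative to baseline: 2.494 + 0.35 + 0.07 = 2.914.
Since AUC ∝ 1/CL, the ratio is 1 / 2.914 = 0.343.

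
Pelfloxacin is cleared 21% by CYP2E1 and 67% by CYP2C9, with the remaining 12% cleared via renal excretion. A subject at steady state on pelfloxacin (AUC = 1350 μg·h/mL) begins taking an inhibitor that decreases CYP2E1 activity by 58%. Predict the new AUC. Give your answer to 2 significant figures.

CYP2E1: 0.21 × 0.42 = 0.0882
CYP2C9: 0.67 (unchanged)
Other: 0.12 (unchanged)
Relative clearance = 0.0882 + 0.67 + 0.12 = 0.8782.
New AUC = baseline ÷ relative clearance = 1350 / 0.8782 = 1.5 × 10³ μg·h/mL.

1.5 × 10³ μg·h/mL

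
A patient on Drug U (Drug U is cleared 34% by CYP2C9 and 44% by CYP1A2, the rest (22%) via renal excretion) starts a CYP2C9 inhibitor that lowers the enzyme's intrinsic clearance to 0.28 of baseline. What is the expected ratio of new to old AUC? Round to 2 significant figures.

The CYP2C9 pathway (34% of clearance) drops to 0.28× activity: 0.34 × 0.28 = 0.0952.
CYP1A2 (44%) and the residual 22% are unaffected.
Relative clearance = 0.0952 + 0.44 + 0.22 = 0.7552.
AUC is inversely proportional to clearance, so the fold-change is 1 / 0.7552 = 1.3.

1.3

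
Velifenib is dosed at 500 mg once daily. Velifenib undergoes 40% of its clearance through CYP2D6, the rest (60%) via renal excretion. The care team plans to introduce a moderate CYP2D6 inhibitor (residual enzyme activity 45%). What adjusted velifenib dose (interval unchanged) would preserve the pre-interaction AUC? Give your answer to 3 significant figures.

390 mg

CYP2D6: 0.4 × 0.45 = 0.18
Other: 0.6 (unchanged)
CL_new/CL_old = 0.18 + 0.6 = 0.78.
To maintain the same steady-state level, dose must scale with clearance: new dose = 500 × 0.78 = 390 mg.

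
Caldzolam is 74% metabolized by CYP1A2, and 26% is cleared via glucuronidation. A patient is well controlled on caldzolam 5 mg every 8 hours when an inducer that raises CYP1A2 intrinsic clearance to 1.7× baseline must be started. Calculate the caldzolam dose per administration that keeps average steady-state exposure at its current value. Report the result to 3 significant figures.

7.59 mg

The CYP1A2 pathway (74% of clearance) rises to 1.7× activity: 0.74 × 1.7 = 1.258.
Non-CYP routes (26%) are unchanged.
CL_new/CL_old = 1.258 + 0.26 = 1.518.
Exposure is unchanged when dose changes in proportion to clearance. New dose = 5 mg × 1.518 = 7.59 mg.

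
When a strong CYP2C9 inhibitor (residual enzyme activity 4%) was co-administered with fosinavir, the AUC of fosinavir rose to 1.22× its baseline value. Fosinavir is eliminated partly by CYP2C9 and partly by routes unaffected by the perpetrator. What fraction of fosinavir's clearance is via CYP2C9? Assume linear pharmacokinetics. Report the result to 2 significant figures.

0.19

CL'/CL = 1 / 1.22 = 0.8197
0.04·fm + (1 − fm) = 0.8197
fm = (0.8197 − 1) / (0.04 − 1) = 0.19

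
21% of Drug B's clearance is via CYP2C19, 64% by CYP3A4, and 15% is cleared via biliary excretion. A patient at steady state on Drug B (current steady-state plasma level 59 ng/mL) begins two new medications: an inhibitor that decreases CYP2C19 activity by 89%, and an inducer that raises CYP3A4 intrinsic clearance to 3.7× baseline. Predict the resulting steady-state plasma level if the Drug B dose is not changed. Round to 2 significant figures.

CYP2C19: 0.21 × 0.11 = 0.0231
CYP3A4: 0.64 × 3.7 = 2.368
Other: 0.15 (unchanged)
New clearance relative to baseline: 0.0231 + 2.368 + 0.15 = 2.5411.
Dividing the baseline by the relative clearance: 59 / 2.5411 = 23 ng/mL.

23 ng/mL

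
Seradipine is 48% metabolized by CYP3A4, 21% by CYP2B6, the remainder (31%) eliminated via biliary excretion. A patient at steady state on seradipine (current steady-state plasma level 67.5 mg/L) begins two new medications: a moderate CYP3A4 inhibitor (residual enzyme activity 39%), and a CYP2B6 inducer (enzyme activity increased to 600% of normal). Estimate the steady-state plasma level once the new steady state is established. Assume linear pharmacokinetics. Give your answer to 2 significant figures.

The CYP3A4 pathway (48% of clearance) drops to 0.39× activity: 0.48 × 0.39 = 0.1872.
The CYP2B6 pathway (21% of clearance) rises to 6× activity: 0.21 × 6 = 1.26.
The remaining 31% of clearance is unaffected.
CL_new/CL_old = 0.1872 + 1.26 + 0.31 = 1.7572.
Steady-state plasma level ∝ 1/CL: new value = 67.5 / 1.7572 = 38 mg/L.

38 mg/L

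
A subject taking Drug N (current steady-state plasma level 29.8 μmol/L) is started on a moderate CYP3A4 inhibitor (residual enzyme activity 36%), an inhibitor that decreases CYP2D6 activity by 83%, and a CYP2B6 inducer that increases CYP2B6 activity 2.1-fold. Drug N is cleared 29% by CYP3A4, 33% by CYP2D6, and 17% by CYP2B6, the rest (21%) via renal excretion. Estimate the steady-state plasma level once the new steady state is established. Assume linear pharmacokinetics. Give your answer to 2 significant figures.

The CYP3A4 pathway (29% of clearance) drops to 0.36× activity: 0.29 × 0.36 = 0.1044.
The CYP2D6 pathway (33% of clearance) falls to 0.17× activity: 0.33 × 0.17 = 0.0561.
The CYP2B6 pathway (17% of clearance) rises to 2.1× activity: 0.17 × 2.1 = 0.357.
The remaining 21% of clearance is unaffected.
New clearance relative to baseline: 0.1044 + 0.0561 + 0.357 + 0.21 = 0.7275.
New steady-state plasma level = 29.8 / 0.7275 = 41 μmol/L (concentration scales inversely with clearance).

41 μmol/L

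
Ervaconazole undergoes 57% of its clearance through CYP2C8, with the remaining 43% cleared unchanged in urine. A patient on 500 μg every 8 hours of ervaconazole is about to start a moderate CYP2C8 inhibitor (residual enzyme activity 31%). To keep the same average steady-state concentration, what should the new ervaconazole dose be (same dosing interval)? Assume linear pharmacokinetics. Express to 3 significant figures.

303 μg

The CYP2C8 pathway (57% of clearance) drops to 0.31× activity: 0.57 × 0.31 = 0.1767.
The remaining 43% of clearance is unaffected.
CL_new/CL_old = 0.1767 + 0.43 = 0.6067.
Exposure is unchanged when dose changes in proportion to clearance. New dose = 500 μg × 0.6067 = 303 μg.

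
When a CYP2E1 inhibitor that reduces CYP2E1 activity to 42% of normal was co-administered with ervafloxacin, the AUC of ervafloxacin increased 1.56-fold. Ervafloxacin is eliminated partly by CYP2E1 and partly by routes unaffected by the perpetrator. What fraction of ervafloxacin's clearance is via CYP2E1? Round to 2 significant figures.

0.62

Write x for the fraction cleared via CYP2E1. The observed AUC change means clearance fell to 1/1.56 = 0.641 of baseline.
Setting x·0.42 + (1 − x) = 0.641 and solving: x = (0.641 − 1)/(0.42 − 1) = 0.62.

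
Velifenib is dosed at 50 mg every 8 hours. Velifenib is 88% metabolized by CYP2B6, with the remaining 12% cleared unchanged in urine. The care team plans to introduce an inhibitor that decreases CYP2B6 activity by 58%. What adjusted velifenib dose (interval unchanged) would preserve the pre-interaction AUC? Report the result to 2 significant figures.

The CYP2B6 pathway (88% of clearance) drops to 0.42× activity: 0.88 × 0.42 = 0.3696.
The remaining 12% of clearance is unaffected.
CL_new/CL_old = 0.3696 + 0.12 = 0.4896.
To maintain the same steady-state level, dose must scale with clearance: new dose = 50 × 0.4896 = 24 mg.

24 mg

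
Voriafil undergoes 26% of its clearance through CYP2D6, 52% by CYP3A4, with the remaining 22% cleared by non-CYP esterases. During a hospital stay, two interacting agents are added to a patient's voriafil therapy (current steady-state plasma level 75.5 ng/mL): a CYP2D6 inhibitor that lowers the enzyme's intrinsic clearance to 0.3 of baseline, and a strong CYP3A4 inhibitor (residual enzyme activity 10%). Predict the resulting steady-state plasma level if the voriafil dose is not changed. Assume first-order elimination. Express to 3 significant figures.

CYP2D6: 0.26 × 0.3 = 0.078
CYP3A4: 0.52 × 0.1 = 0.052
Other: 0.22 (unchanged)
CL_new/CL_old = 0.078 + 0.052 + 0.22 = 0.35.
Steady-state plasma level ∝ 1/CL: new value = 75.5 / 0.35 = 216 ng/mL.

216 ng/mL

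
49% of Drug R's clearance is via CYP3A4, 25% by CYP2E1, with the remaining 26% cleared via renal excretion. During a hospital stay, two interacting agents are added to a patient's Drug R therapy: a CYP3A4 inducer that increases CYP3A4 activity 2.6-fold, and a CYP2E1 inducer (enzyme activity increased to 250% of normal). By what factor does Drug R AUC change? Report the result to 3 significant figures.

0.463

CYP3A4: 0.49 × 2.6 = 1.274
CYP2E1: 0.25 × 2.5 = 0.625
Other: 0.26 (unchanged)
New clearance relative to baseline: 1.274 + 0.625 + 0.26 = 2.159.
AUC ∝ 1/CL: fold-change = 1 / 2.159 = 0.463.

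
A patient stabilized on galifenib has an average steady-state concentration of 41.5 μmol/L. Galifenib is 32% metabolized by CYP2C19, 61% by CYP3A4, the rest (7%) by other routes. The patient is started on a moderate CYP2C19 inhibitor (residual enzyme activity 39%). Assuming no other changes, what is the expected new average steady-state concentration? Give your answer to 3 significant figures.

51.6 μmol/L

The CYP2C19 pathway (32% of clearance) falls to 0.39× activity: 0.32 × 0.39 = 0.1248.
CYP3A4 (61%) and the residual 7% are unaffected.
New clearance relative to baseline: 0.1248 + 0.61 + 0.07 = 0.8048.
With dosing unchanged, average steady-state concentration scales as 1/CL: 41.5 / 0.8048 = 51.6 μmol/L.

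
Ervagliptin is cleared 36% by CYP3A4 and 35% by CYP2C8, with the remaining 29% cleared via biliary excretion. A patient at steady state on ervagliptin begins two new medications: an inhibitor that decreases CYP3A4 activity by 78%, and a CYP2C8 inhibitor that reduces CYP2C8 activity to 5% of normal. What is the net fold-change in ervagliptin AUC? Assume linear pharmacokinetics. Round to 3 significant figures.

CYP3A4: 0.36 × 0.22 = 0.0792
CYP2C8: 0.35 × 0.05 = 0.0175
Other: 0.29 (unchanged)
New clearance relative to baseline: 0.0792 + 0.0175 + 0.29 = 0.3867.
Because AUC varies inversely with clearance, the combined effect is 1 / 0.3867 = 2.59.

2.59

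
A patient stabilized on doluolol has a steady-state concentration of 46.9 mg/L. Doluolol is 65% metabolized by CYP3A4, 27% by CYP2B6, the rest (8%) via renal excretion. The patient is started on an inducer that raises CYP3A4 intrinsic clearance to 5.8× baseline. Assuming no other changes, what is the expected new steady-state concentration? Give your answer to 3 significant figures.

The CYP3A4 pathway (65% of clearance) rises to 5.8× activity: 0.65 × 5.8 = 3.77.
CYP2B6 (27%) and the residual 8% are unaffected.
Relative clearance = 3.77 + 0.27 + 0.08 = 4.12.
New steady-state concentration = baseline ÷ relative clearance = 46.9 / 4.12 = 11.4 mg/L.

11.4 mg/L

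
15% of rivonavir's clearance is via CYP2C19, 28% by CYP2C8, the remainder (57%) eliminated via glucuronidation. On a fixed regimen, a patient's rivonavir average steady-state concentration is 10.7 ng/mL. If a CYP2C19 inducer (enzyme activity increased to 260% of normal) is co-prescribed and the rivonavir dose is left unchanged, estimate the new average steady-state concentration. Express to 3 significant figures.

8.63 ng/mL

The CYP2C19 pathway (15% of clearance) rises to 2.6× activity: 0.15 × 2.6 = 0.39.
CYP2C8 (28%) and the residual 57% are unaffected.
New clearance relative to baseline: 0.39 + 0.28 + 0.57 = 1.24.
New average steady-state concentration = baseline ÷ relative clearance = 10.7 / 1.24 = 8.63 ng/mL.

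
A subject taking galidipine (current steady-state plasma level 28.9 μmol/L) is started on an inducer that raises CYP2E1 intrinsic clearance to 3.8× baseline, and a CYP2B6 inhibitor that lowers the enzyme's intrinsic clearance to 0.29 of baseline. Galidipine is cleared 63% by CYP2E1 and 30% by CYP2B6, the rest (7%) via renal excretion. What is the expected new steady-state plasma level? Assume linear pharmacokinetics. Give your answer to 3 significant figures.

CYP2E1: 0.63 × 3.8 = 2.394
CYP2B6: 0.3 × 0.29 = 0.087
Other: 0.07 (unchanged)
Relative clearance = 2.394 + 0.087 + 0.07 = 2.551.
Dividing the baseline by the relative clearance: 28.9 / 2.551 = 11.3 μmol/L.

11.3 μmol/L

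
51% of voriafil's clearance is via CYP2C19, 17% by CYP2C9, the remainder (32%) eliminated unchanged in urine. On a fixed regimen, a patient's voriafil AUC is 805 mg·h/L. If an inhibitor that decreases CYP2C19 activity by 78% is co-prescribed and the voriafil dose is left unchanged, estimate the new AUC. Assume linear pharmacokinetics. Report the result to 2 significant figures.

1.3 × 10³ mg·h/L

The CYP2C19 pathway (51% of clearance) drops to 0.22× activity: 0.51 × 0.22 = 0.1122.
CYP2C9 (17%) and the residual 32% are unaffected.
New clearance relative to baseline: 0.1122 + 0.17 + 0.32 = 0.6022.
AUC ∝ 1/CL, so new value = 805 / 0.6022 = 1.3 × 10³ mg·h/L.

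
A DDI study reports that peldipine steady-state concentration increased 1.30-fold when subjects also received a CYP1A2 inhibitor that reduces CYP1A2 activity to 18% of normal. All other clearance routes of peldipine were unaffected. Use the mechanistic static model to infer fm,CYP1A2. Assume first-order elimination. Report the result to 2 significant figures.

0.28

Call the CYP1A2 fraction fm. After the interaction, CL_new/CL_old = fm × 0.18 + (1 − fm).
Steady-state concentration ratio = 1 / (new CL fraction), so new CL fraction = 1 / 1.30 = 0.7692.
fm × 0.18 + 1 − fm = 0.7692  ⇒  fm × (0.18 − 1) = −0.2308  ⇒  fm = 0.28.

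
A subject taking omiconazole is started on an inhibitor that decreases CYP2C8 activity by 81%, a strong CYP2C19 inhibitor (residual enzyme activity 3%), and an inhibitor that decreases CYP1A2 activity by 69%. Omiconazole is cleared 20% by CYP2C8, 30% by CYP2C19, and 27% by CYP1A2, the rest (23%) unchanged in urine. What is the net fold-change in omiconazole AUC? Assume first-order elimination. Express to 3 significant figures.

CYP2C8: 0.2 × 0.19 = 0.038
CYP2C19: 0.3 × 0.03 = 0.009
CYP1A2: 0.27 × 0.31 = 0.0837
Other: 0.23 (unchanged)
New clearance relative to baseline: 0.038 + 0.009 + 0.0837 + 0.23 = 0.3607.
AUC ∝ 1/CL: fold-change = 1 / 0.3607 = 2.77.

2.77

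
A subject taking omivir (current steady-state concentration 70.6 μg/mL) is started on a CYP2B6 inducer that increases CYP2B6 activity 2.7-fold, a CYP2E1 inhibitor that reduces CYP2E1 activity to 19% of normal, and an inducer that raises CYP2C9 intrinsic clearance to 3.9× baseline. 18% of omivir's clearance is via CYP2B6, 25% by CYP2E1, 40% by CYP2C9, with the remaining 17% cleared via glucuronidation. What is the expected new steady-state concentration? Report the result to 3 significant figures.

31.2 μg/mL

The CYP2B6 pathway (18% of clearance) increases to 2.7× activity: 0.18 × 2.7 = 0.486.
The CYP2E1 pathway (25% of clearance) is reduced to 0.19× activity: 0.25 × 0.19 = 0.0475.
The CYP2C9 pathway (40% of clearance) is boosted to 3.9× activity: 0.4 × 3.9 = 1.56.
Non-CYP routes (17%) are unchanged.
CL_new/CL_old = 0.486 + 0.0475 + 1.56 + 0.17 = 2.2635.
New steady-state concentration = 70.6 / 2.2635 = 31.2 μg/mL (concentration scales inversely with clearance).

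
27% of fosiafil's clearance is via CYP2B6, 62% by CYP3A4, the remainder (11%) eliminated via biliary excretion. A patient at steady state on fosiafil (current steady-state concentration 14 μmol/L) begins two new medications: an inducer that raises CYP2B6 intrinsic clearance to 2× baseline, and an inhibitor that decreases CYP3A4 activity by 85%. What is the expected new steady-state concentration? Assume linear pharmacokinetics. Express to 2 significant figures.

19 μmol/L

CYP2B6: 0.27 × 2 = 0.54
CYP3A4: 0.62 × 0.15 = 0.093
Other: 0.11 (unchanged)
Relative clearance = 0.54 + 0.093 + 0.11 = 0.743.
Dividing the baseline by the relative clearance: 14 / 0.743 = 19 μmol/L.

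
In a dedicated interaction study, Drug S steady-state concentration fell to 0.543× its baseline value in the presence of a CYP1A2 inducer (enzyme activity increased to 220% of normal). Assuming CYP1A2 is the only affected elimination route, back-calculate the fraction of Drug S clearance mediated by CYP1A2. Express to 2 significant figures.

0.70

Let x = fm,CYP1A2. Because steady-state concentration ∝ 1/CL, relative clearance rose to 1/0.543 = 1.842.
Only the CYP1A2 route changed, so 1.842 = x·2.2 + (1 − x), giving x = 0.70.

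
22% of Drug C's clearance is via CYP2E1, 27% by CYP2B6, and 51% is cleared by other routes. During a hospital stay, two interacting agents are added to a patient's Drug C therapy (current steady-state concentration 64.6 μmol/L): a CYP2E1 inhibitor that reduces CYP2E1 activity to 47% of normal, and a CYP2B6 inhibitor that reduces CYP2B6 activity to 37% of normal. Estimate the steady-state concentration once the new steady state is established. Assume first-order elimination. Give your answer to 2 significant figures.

CYP2E1: 0.22 × 0.47 = 0.1034
CYP2B6: 0.27 × 0.37 = 0.0999
Other: 0.51 (unchanged)
New clearance relative to baseline: 0.1034 + 0.0999 + 0.51 = 0.7133.
New steady-state concentration = 64.6 / 0.7133 = 91 μmol/L (concentration scales inversely with clearance).

91 μmol/L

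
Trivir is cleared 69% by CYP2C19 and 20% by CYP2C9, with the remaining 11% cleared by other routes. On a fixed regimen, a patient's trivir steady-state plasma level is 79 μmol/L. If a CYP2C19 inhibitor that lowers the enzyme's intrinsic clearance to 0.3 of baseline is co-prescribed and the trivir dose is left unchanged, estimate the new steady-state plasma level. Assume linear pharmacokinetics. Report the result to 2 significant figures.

1.5 × 10² μmol/L

The CYP2C19 pathway (69% of clearance) is reduced to 0.3× activity: 0.69 × 0.3 = 0.207.
CYP2C9 (20%) and the residual 11% are unaffected.
New clearance relative to baseline: 0.207 + 0.2 + 0.11 = 0.517.
With dosing unchanged, steady-state plasma level scales as 1/CL: 79 / 0.517 = 1.5 × 10² μmol/L.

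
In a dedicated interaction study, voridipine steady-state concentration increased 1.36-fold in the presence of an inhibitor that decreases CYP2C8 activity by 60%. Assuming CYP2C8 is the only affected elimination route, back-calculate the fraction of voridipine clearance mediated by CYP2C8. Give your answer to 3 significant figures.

CL'/CL = 1 / 1.36 = 0.7353
0.4·fm + (1 − fm) = 0.7353
fm = (0.7353 − 1) / (0.4 − 1) = 0.441

0.441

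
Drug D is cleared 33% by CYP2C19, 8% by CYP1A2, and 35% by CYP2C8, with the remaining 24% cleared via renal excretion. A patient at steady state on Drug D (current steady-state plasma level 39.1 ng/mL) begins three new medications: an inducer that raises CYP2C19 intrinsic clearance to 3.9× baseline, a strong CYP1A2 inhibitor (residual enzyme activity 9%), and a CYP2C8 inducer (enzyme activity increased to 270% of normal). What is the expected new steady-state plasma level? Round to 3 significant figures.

The CYP2C19 pathway (33% of clearance) rises to 3.9× activity: 0.33 × 3.9 = 1.287.
The CYP1A2 pathway (8% of clearance) falls to 0.09× activity: 0.08 × 0.09 = 0.0072.
The CYP2C8 pathway (35% of clearance) increases to 2.7× activity: 0.35 × 2.7 = 0.945.
The remaining 24% of clearance is unaffected.
New clearance relative to baseline: 1.287 + 0.0072 + 0.945 + 0.24 = 2.4792.
Steady-state plasma level ∝ 1/CL: new value = 39.1 / 2.4792 = 15.8 ng/mL.

15.8 ng/mL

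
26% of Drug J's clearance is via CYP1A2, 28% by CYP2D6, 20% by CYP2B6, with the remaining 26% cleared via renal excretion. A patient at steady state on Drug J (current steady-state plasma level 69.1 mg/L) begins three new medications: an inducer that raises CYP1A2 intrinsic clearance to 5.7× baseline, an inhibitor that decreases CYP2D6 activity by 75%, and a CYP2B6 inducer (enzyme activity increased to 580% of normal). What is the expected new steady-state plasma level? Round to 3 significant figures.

The CYP1A2 pathway (26% of clearance) increases to 5.7× activity: 0.26 × 5.7 = 1.482.
The CYP2D6 pathway (28% of clearance) falls to 0.25× activity: 0.28 × 0.25 = 0.07.
The CYP2B6 pathway (20% of clearance) increases to 5.8× activity: 0.2 × 5.8 = 1.16.
The remaining 26% of clearance is unaffected.
Relative clearance = 1.482 + 0.07 + 1.16 + 0.26 = 2.972.
Steady-state plasma level ∝ 1/CL: new value = 69.1 / 2.972 = 23.3 mg/L.

23.3 mg/L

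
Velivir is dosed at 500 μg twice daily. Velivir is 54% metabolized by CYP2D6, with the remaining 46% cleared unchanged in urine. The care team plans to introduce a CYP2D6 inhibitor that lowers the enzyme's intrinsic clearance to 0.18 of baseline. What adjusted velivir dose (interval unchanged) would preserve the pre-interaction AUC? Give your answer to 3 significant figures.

CYP2D6: 0.54 × 0.18 = 0.0972
Other: 0.46 (unchanged)
Relative clearance = 0.0972 + 0.46 = 0.5572.
Exposure is unchanged when dose changes in proportion to clearance. New dose = 500 μg × 0.5572 = 279 μg.

279 μg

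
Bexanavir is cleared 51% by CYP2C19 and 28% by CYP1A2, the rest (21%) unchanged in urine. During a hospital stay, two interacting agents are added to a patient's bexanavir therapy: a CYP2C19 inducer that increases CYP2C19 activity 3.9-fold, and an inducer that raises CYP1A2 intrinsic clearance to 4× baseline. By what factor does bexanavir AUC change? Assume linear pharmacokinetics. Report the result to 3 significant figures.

The CYP2C19 pathway (51% of clearance) rises to 3.9× activity: 0.51 × 3.9 = 1.989.
The CYP1A2 pathway (28% of clearance) rises to 4× activity: 0.28 × 4 = 1.12.
The remaining 21% of clearance is unaffected.
New clearance relative to baseline: 1.989 + 1.12 + 0.21 = 3.319.
Because AUC varies inversely with clearance, the combined effect is 1 / 3.319 = 0.301.

0.301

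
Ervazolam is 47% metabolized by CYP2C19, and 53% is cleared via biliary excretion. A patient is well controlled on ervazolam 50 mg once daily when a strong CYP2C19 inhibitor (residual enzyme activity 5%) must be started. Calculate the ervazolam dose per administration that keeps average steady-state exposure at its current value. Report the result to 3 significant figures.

27.7 mg

The CYP2C19 pathway (47% of clearance) is reduced to 0.05× activity: 0.47 × 0.05 = 0.0235.
The remaining 53% of clearance is unaffected.
Relative clearance = 0.0235 + 0.53 = 0.5535.
To maintain the same steady-state level, dose must scale with clearance: new dose = 50 × 0.5535 = 27.7 mg.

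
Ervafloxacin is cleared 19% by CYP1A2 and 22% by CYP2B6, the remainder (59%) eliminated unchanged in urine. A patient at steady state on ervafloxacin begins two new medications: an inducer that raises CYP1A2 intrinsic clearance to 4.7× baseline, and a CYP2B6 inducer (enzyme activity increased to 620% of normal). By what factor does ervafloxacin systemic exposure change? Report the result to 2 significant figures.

The CYP1A2 pathway (19% of clearance) is boosted to 4.7× activity: 0.19 × 4.7 = 0.893.
The CYP2B6 pathway (22% of clearance) is boosted to 6.2× activity: 0.22 × 6.2 = 1.364.
The remaining 59% of clearance is unaffected.
Relative clearance = 0.893 + 1.364 + 0.59 = 2.847.
Net systemic exposure ratio = 1 / 2.847 = 0.35.

0.35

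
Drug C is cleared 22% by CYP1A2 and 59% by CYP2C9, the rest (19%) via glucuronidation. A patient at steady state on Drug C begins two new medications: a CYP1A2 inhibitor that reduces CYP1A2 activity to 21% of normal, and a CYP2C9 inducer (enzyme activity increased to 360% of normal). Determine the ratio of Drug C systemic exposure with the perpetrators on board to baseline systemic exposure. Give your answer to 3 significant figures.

0.424

CYP1A2: 0.22 × 0.21 = 0.0462
CYP2C9: 0.59 × 3.6 = 2.124
Other: 0.19 (unchanged)
Relative clearance = 0.0462 + 2.124 + 0.19 = 2.3602.
Net systemic exposure ratio = 1 / 2.3602 = 0.424.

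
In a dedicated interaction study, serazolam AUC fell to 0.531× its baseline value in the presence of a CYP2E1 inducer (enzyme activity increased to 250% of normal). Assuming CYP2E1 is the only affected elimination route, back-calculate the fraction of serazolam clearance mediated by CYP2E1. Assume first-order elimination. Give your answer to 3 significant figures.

CL'/CL = 1 / 0.531 = 1.883
2.5·fm + (1 − fm) = 1.883
fm = (1.883 − 1) / (2.5 − 1) = 0.589

0.589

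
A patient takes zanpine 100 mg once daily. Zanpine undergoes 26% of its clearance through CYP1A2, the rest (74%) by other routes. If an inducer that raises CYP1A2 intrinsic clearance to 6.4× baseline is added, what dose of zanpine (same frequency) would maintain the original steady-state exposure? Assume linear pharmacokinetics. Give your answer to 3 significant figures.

240 mg

The CYP1A2 pathway (26% of clearance) is boosted to 6.4× activity: 0.26 × 6.4 = 1.664.
Non-CYP routes (74%) are unchanged.
CL_new/CL_old = 1.664 + 0.74 = 2.404.
To maintain the same steady-state level, dose must scale with clearance: new dose = 100 × 2.404 = 240 mg.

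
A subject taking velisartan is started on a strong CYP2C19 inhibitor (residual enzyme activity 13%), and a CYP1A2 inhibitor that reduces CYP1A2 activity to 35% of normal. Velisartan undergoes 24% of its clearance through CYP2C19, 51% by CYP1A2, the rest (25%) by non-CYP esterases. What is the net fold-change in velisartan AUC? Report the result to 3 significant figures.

CYP2C19: 0.24 × 0.13 = 0.0312
CYP1A2: 0.51 × 0.35 = 0.1785
Other: 0.25 (unchanged)
CL_new/CL_old = 0.0312 + 0.1785 + 0.25 = 0.4597.
AUC ∝ 1/CL: fold-change = 1 / 0.4597 = 2.18.

2.18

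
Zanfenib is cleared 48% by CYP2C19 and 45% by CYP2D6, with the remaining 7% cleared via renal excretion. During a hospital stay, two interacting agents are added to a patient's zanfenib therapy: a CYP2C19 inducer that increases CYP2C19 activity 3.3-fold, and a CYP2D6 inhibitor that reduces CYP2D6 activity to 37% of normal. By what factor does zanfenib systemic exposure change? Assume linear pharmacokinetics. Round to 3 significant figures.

The CYP2C19 pathway (48% of clearance) rises to 3.3× activity: 0.48 × 3.3 = 1.584.
The CYP2D6 pathway (45% of clearance) falls to 0.37× activity: 0.45 × 0.37 = 0.1665.
The remaining 7% of clearance is unaffected.
Relative clearance = 1.584 + 0.1665 + 0.07 = 1.8205.
Because systemic exposure varies inversely with clearance, the combined effect is 1 / 1.8205 = 0.549.

0.549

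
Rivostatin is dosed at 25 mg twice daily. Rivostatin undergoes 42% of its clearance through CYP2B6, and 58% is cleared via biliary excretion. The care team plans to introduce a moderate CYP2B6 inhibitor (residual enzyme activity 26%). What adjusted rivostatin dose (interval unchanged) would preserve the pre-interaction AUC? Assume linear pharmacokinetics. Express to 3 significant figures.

The CYP2B6 pathway (42% of clearance) drops to 0.26× activity: 0.42 × 0.26 = 0.1092.
The remaining 58% of clearance is unaffected.
New clearance relative to baseline: 0.1092 + 0.58 = 0.6892.
Css,avg = (dose rate)/CL, so holding Css fixed requires dose ∝ CL: 25 × 0.6892 = 17.2 mg.

17.2 mg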